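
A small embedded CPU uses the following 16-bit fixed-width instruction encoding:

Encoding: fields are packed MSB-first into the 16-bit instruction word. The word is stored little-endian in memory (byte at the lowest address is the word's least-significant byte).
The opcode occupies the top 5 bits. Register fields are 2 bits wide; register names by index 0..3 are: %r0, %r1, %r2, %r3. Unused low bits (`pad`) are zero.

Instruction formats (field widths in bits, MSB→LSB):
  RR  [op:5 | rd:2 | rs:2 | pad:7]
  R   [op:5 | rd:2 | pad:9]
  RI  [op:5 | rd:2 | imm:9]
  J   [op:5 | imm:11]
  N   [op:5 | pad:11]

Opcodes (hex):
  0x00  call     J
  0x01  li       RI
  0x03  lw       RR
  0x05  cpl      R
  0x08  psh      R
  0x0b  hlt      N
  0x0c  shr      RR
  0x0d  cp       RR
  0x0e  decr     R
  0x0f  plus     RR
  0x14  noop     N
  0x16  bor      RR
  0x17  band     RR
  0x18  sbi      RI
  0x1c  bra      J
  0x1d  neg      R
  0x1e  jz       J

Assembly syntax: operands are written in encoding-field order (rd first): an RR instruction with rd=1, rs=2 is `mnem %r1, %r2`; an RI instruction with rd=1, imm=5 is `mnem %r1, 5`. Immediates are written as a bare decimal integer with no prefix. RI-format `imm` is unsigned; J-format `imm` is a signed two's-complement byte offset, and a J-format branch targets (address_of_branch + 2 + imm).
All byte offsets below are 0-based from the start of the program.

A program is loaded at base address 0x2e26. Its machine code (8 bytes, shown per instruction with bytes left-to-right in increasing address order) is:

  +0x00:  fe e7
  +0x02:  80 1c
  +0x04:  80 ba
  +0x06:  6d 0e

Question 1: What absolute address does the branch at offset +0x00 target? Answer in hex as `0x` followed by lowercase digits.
0x2e26

+0x00: fe e7 ⇒ word 0xe7fe (little)
  opcode bits[15:11]=0x1c: bra/J
  [10:0] imm=2046 (s11→-2) = -2
  target = base 0x2e26 + off 0x00 + 2 + imm -2 = 0x2e26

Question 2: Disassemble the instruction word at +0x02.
off 0x02: read 80 1c as little → 0x1c80
  opcode bits[15:11]=0x3: lw/RR
  rd: (w>>9)&0x3=0x2 → %r2
  rs: (w>>7)&0x3=0x1 → %r1

lw %r2, %r1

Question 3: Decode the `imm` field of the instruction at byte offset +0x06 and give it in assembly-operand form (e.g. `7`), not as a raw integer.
109

[06] 6d 0e → 0x0e6d
  op=0x0e6d>>11=0x1 ⇒ li (RI)
  [10:9] rd=3 = %r3
  [8:0] imm=109 = 109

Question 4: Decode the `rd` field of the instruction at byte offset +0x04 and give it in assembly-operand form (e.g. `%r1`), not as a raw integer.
[04] 80 ba → 0xba80
  top 5b → 0x17 → band [RR]
  [10:9] rd=1 = %r1
  [8:7] rs=1 = %r1

%r1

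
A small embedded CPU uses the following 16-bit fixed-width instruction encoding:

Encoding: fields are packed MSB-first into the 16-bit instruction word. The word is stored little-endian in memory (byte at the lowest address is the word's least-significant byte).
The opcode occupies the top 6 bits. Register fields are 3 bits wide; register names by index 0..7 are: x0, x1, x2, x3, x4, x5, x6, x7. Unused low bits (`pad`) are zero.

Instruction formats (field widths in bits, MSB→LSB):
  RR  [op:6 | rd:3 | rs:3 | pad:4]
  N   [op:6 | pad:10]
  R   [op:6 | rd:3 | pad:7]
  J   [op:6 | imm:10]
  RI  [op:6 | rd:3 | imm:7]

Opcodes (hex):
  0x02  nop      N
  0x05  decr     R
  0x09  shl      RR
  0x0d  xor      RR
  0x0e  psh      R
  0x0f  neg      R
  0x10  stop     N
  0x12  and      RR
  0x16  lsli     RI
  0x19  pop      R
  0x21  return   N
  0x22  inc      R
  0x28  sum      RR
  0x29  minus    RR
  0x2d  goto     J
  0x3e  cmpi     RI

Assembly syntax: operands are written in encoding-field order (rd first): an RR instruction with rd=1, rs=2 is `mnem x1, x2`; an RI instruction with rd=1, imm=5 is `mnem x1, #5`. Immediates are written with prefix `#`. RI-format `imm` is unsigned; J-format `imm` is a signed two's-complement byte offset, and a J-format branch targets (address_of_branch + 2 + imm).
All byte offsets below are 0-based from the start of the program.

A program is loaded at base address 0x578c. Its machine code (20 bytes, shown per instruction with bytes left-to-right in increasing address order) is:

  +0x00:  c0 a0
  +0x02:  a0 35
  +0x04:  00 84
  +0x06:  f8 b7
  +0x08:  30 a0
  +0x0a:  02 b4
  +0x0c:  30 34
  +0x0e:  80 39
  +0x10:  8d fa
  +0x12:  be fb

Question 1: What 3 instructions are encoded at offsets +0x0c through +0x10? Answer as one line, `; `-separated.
xor x0, x3; psh x3; cmpi x5, #13

@+0c  little-endian(30 34) = 0x3430
  op=0x3430>>10=0xd ⇒ xor (RR)
  [9:7] rd=0 = x0
  [6:4] rs=3 = x3
@+0e  little-endian(80 39) = 0x3980
  op=0x3980>>10=0xe ⇒ psh (R)
  [9:7] rd=3 = x3
@+10  little-endian(8d fa) = 0xfa8d
  op=0xfa8d>>10=0x3e ⇒ cmpi (RI)
  [9:7] rd=5 = x5
  [6:0] imm=13 = #13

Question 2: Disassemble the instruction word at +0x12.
+0x12: be fb ⇒ word 0xfbbe (little)
  opcode bits[15:10]=0x3e: cmpi/RI
  rd: (w>>7)&0x7=0x7 → x7
  imm: (w>>0)&0x7f=0x3e → #62

cmpi x7, #62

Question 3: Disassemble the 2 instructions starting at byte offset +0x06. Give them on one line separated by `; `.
goto #-8; sum x0, x3

[06] f8 b7 → 0xb7f8
  top 6b → 0x2d → goto [J]
  [9:0] imm=1016 (s10→-8) = #-8
[08] 30 a0 → 0xa030
  top 6b → 0x28 → sum [RR]
  [9:7] rd=0 = x0
  [6:4] rs=3 = x3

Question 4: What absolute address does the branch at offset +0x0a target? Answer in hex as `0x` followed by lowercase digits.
0x579a

+0x0a: 02 b4 ⇒ word 0xb402 (little)
  top 6b → 0x2d → goto [J]
  imm: (w>>0)&0x3ff=0x2 → #2
  target = base 0x578c + off 0x0a + 2 + imm 2 = 0x579a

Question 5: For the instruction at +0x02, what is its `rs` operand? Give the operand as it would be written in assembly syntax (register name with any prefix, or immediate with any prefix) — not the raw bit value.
+0x02: a0 35 ⇒ word 0x35a0 (little)
  opcode bits[15:10]=0xd: xor/RR
  rd@[9:7]=0x3 ⇒ x3
  rs@[6:4]=0x2 ⇒ x2

x2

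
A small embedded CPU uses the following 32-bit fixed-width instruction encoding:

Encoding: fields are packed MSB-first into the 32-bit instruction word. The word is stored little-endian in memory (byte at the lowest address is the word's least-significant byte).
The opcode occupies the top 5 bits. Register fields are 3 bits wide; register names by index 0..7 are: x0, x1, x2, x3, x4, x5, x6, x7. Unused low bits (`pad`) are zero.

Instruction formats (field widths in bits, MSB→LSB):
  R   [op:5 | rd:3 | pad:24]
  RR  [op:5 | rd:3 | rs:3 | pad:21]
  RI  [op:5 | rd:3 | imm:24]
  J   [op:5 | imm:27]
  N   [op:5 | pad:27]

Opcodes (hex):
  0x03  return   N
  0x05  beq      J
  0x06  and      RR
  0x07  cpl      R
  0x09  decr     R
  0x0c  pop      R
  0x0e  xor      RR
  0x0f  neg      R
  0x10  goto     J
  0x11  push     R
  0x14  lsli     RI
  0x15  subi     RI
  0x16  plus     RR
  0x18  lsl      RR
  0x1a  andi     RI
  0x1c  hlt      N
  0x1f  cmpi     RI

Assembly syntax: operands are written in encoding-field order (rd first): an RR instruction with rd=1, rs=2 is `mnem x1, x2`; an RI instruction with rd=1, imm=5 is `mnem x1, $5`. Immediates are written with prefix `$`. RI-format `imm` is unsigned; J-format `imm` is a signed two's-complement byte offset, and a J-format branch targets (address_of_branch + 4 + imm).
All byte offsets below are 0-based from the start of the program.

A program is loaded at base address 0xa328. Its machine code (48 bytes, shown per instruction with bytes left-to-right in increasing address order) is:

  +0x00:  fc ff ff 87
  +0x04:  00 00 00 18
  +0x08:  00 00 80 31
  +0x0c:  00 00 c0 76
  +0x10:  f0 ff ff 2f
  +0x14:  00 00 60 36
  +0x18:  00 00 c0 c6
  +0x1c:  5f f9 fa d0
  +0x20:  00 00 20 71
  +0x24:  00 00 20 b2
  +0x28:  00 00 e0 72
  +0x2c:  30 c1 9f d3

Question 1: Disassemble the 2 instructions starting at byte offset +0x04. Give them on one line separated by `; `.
return; and x1, x4

@+04  little-endian(00 00 00 18) = 0x18000000
  opcode bits[31:27]=0x3: return/N
@+08  little-endian(00 00 80 31) = 0x31800000
  opcode bits[31:27]=0x6: and/RR
  rd: (w>>24)&0x7=0x1 → x1
  rs: (w>>21)&0x7=0x4 → x4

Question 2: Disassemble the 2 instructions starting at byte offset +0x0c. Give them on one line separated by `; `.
xor x6, x6; beq $-16

@+0c  little-endian(00 00 c0 76) = 0x76c00000
  op=0x76c00000>>27=0xe ⇒ xor (RR)
  rd: (w>>24)&0x7=0x6 → x6
  rs: (w>>21)&0x7=0x6 → x6
@+10  little-endian(f0 ff ff 2f) = 0x2ffffff0
  op=0x2ffffff0>>27=0x5 ⇒ beq (J)
  imm: (w>>0)&0x7ffffff=0x7fffff0 (s27→-16) → $-16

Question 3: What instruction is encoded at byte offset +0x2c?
[2c] 30 c1 9f d3 → 0xd39fc130
  opcode bits[31:27]=0x1a: andi/RI
  [26:24] rd=3 = x3
  [23:0] imm=10469680 = $10469680

andi x3, $10469680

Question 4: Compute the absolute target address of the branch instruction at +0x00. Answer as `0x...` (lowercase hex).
@+00  little-endian(fc ff ff 87) = 0x87fffffc
  top 5b → 0x10 → goto [J]
  imm: (w>>0)&0x7ffffff=0x7fffffc (s27→-4) → $-4
  target = base 0xa328 + off 0x00 + 4 + imm -4 = 0xa328

0xa328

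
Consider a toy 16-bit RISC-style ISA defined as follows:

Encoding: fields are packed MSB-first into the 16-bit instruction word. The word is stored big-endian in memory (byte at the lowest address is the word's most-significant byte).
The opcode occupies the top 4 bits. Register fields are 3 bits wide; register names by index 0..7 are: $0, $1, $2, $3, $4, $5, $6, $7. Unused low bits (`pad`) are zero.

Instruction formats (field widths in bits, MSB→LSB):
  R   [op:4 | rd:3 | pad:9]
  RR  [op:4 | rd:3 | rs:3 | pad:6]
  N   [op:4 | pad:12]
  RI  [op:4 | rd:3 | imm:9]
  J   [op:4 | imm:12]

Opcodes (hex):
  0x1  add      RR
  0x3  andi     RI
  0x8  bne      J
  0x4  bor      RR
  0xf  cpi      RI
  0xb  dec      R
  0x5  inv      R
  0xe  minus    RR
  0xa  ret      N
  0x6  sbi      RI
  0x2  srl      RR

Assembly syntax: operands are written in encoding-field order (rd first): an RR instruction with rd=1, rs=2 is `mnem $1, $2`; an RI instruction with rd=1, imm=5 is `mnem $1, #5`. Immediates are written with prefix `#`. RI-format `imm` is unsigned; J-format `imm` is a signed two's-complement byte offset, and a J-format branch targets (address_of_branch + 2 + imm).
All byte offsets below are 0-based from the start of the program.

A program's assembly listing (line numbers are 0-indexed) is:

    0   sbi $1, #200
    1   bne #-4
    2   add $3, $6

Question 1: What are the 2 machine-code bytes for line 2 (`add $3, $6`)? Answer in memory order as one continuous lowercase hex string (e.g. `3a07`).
1780

line 2 (add): pack op=0x1:4|rd=3:3|rs=6:3|pad=0:6 = 0x1780; big→ 17 80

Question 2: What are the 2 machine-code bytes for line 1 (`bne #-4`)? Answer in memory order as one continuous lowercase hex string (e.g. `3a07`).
L1: bne op=0x8:4|imm=-4:12 ⇒ 0x8ffc ⇒ big 8f fc

8ffc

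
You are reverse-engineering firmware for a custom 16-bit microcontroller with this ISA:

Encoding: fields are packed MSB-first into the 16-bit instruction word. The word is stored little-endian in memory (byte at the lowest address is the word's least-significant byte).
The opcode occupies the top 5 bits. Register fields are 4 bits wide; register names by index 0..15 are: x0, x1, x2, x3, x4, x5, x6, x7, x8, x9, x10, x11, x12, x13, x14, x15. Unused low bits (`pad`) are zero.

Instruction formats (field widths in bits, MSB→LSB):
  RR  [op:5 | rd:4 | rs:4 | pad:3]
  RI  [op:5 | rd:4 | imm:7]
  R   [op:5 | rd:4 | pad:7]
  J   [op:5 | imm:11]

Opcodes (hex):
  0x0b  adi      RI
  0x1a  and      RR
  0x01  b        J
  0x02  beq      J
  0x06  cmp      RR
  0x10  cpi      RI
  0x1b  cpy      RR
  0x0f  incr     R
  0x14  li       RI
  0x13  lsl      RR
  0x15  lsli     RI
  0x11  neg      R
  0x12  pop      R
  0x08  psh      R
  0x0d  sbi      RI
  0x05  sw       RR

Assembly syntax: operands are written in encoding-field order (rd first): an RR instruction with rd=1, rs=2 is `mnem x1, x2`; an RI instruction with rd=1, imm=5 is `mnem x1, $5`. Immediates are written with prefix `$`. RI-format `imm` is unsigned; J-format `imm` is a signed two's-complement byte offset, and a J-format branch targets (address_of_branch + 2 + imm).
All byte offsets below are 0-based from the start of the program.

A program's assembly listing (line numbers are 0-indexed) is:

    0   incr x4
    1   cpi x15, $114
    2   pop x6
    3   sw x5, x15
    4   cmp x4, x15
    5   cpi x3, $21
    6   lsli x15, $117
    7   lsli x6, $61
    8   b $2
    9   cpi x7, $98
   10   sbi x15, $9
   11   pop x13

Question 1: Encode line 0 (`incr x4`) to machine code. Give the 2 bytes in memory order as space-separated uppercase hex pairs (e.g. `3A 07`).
00 7A

0. incr fields op=0xf:5|rd=4:4|pad=0:7 → word 7a00h → 00 7a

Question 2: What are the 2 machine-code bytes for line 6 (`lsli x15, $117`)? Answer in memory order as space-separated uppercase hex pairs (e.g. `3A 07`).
line 6 (lsli): pack op=0x15:5|rd=15:4|imm=117:7 = 0xaff5; little→ f5 af

F5 AF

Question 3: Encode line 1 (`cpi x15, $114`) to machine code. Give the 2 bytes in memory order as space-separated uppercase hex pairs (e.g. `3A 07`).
F2 87

L1: cpi op=0x10:5|rd=15:4|imm=114:7 ⇒ 0x87f2 ⇒ little f2 87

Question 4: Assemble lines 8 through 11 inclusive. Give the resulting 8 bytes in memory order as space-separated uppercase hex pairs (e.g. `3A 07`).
02 08 E2 83 89 6F 80 96

L8: b op=0x1:5|imm=2:11 ⇒ 0x0802 ⇒ little 02 08
L9: cpi op=0x10:5|rd=7:4|imm=98:7 ⇒ 0x83e2 ⇒ little e2 83
L10: sbi op=0xd:5|rd=15:4|imm=9:7 ⇒ 0x6f89 ⇒ little 89 6f
L11: pop op=0x12:5|rd=13:4|pad=0:7 ⇒ 0x9680 ⇒ little 80 96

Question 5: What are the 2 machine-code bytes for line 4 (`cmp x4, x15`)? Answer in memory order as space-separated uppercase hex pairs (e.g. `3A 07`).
L4: cmp op=0x6:5|rd=4:4|rs=15:4|pad=0:3 ⇒ 0x3278 ⇒ little 78 32

78 32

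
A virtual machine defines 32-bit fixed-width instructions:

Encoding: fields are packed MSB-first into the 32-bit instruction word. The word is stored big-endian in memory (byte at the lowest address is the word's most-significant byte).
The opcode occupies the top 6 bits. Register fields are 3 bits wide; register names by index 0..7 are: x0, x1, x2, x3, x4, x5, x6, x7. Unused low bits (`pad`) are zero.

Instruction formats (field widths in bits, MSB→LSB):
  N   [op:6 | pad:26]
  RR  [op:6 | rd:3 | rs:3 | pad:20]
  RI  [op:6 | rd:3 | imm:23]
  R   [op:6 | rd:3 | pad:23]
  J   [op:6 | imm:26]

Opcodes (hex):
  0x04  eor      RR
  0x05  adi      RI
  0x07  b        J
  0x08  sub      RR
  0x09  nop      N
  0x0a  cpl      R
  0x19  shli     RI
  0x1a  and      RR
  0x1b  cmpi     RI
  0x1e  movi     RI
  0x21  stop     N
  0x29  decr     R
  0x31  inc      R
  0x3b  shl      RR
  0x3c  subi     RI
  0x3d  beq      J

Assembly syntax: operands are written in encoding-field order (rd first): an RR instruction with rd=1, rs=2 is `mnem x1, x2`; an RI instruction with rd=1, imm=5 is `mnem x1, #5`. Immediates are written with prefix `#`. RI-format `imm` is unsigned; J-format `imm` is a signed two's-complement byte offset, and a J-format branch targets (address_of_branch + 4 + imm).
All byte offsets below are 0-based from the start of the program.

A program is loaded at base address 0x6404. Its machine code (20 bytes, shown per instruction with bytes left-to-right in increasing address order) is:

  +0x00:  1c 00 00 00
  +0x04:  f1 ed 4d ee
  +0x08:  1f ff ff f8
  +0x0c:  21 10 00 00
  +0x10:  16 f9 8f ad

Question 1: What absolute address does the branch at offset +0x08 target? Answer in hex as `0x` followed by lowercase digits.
[08] 1f ff ff f8 → 0x1ffffff8
  op=0x1ffffff8>>26=0x7 ⇒ b (J)
  [25:0] imm=67108856 (s26→-8) = #-8
  target = base 0x6404 + off 0x08 + 4 + imm -8 = 0x6408

0x6408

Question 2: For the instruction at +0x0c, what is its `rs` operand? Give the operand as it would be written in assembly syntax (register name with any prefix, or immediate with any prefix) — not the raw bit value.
+0x0c: 21 10 00 00 ⇒ word 0x21100000 (big)
  opcode bits[31:26]=0x8: sub/RR
  rd: (w>>23)&0x7=0x2 → x2
  rs: (w>>20)&0x7=0x1 → x1

x1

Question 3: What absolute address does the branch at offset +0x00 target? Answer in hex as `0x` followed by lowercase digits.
0x6408

+0x00: 1c 00 00 00 ⇒ word 0x1c000000 (big)
  opcode bits[31:26]=0x7: b/J
  [25:0] imm=0 = #0
  target = base 0x6404 + off 0x00 + 4 + imm 0 = 0x6408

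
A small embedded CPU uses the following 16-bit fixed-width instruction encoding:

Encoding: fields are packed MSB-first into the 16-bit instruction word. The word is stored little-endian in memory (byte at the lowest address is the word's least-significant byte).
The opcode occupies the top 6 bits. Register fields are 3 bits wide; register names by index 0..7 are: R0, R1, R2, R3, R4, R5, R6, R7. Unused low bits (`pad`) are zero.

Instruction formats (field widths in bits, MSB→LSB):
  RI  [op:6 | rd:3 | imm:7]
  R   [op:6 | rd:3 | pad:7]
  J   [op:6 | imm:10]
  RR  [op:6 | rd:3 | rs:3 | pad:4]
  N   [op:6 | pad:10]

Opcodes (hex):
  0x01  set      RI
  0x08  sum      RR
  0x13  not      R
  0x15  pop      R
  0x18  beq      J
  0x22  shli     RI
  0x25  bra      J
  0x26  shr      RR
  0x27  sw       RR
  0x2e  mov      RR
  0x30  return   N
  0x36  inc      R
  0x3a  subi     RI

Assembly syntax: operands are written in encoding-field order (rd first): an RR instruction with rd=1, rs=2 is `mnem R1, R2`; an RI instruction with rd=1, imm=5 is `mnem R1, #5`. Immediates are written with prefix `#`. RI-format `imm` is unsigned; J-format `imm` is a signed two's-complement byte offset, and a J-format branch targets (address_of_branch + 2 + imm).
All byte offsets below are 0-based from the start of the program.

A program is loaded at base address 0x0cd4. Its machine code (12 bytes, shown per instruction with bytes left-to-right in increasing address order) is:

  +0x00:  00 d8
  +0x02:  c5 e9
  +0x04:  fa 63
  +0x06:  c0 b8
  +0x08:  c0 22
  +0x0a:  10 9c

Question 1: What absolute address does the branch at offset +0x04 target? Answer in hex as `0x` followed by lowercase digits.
0x0cd4

+0x04: fa 63 ⇒ word 0x63fa (little)
  op=0x63fa>>10=0x18 ⇒ beq (J)
  imm@[9:0]=0x3fa (s10→-6) ⇒ #-6
  target = base 0x0cd4 + off 0x04 + 2 + imm -6 = 0x0cd4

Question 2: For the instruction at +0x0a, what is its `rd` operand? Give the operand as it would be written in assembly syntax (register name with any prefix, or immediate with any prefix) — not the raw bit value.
[0a] 10 9c → 0x9c10
  op=0x9c10>>10=0x27 ⇒ sw (RR)
  [9:7] rd=0 = R0
  [6:4] rs=1 = R1

R0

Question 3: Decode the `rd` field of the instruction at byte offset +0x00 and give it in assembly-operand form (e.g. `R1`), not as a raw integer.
[00] 00 d8 → 0xd800
  op=0xd800>>10=0x36 ⇒ inc (R)
  rd@[9:7]=0x0 ⇒ R0

R0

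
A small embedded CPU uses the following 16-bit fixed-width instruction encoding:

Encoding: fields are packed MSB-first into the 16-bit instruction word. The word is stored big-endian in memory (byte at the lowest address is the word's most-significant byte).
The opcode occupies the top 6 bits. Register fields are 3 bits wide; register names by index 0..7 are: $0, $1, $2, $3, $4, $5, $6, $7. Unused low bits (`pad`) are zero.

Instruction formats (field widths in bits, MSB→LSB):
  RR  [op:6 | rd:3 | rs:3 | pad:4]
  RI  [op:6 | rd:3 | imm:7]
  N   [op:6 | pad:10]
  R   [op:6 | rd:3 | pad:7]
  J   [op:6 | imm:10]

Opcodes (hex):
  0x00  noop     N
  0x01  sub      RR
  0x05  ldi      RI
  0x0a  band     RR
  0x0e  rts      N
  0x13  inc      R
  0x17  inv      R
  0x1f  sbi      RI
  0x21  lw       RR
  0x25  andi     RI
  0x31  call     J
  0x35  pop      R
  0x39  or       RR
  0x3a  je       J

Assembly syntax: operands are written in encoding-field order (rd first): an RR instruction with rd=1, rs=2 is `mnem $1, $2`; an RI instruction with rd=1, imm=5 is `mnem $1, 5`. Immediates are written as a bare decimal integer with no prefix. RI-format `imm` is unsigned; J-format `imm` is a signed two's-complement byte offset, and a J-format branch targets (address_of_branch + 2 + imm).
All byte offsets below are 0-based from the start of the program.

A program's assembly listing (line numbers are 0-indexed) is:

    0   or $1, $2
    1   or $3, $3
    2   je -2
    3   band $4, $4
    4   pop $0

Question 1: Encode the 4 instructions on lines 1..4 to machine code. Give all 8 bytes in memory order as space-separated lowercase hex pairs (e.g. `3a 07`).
line 1 (or): pack op=0x39:6|rd=3:3|rs=3:3|pad=0:4 = 0xe5b0; big→ e5 b0
line 2 (je): pack op=0x3a:6|imm=-2:10 = 0xebfe; big→ eb fe
line 3 (band): pack op=0xa:6|rd=4:3|rs=4:3|pad=0:4 = 0x2a40; big→ 2a 40
line 4 (pop): pack op=0x35:6|rd=0:3|pad=0:7 = 0xd400; big→ d4 00

e5 b0 eb fe 2a 40 d4 00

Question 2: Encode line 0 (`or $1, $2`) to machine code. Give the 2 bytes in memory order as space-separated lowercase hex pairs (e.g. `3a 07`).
e4 a0

0. or fields op=0x39:6|rd=1:3|rs=2:3|pad=0:4 → word e4a0h → e4 a0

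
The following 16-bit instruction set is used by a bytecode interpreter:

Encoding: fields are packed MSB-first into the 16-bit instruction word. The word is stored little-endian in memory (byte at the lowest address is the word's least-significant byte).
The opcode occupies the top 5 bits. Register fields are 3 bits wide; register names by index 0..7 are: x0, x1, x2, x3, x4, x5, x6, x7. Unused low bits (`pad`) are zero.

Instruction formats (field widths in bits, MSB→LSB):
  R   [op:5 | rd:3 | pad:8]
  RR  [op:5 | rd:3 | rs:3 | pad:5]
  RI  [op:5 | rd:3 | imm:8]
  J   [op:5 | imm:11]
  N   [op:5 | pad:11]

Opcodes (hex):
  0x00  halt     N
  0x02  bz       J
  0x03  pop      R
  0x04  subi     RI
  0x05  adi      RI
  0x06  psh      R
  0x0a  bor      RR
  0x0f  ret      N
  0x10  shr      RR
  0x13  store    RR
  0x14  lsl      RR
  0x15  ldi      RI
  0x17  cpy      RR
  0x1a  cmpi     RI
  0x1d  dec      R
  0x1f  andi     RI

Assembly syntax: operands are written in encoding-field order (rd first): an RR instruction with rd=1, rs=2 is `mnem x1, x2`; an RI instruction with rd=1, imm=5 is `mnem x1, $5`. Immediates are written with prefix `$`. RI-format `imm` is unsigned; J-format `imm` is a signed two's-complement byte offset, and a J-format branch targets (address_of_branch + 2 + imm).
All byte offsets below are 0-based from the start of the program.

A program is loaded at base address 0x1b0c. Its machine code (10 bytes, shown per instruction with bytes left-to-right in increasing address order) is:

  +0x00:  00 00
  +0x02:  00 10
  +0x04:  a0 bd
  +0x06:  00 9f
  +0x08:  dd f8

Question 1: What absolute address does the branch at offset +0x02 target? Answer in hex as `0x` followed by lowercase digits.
off 0x02: read 00 10 as little → 0x1000
  op=0x1000>>11=0x2 ⇒ bz (J)
  imm: (w>>0)&0x7ff=0x0 → $0
  target = base 0x1b0c + off 0x02 + 2 + imm 0 = 0x1b10

0x1b10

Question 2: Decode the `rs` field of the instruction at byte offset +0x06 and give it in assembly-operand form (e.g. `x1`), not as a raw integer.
@+06  little-endian(00 9f) = 0x9f00
  top 5b → 0x13 → store [RR]
  rd@[10:8]=0x7 ⇒ x7
  rs@[7:5]=0x0 ⇒ x0

x0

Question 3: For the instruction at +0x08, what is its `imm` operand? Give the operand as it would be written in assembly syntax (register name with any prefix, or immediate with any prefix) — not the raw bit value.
[08] dd f8 → 0xf8dd
  op=0xf8dd>>11=0x1f ⇒ andi (RI)
  rd: (w>>8)&0x7=0x0 → x0
  imm: (w>>0)&0xff=0xdd → $221

$221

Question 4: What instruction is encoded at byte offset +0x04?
off 0x04: read a0 bd as little → 0xbda0
  op=0xbda0>>11=0x17 ⇒ cpy (RR)
  rd: (w>>8)&0x7=0x5 → x5
  rs: (w>>5)&0x7=0x5 → x5

cpy x5, x5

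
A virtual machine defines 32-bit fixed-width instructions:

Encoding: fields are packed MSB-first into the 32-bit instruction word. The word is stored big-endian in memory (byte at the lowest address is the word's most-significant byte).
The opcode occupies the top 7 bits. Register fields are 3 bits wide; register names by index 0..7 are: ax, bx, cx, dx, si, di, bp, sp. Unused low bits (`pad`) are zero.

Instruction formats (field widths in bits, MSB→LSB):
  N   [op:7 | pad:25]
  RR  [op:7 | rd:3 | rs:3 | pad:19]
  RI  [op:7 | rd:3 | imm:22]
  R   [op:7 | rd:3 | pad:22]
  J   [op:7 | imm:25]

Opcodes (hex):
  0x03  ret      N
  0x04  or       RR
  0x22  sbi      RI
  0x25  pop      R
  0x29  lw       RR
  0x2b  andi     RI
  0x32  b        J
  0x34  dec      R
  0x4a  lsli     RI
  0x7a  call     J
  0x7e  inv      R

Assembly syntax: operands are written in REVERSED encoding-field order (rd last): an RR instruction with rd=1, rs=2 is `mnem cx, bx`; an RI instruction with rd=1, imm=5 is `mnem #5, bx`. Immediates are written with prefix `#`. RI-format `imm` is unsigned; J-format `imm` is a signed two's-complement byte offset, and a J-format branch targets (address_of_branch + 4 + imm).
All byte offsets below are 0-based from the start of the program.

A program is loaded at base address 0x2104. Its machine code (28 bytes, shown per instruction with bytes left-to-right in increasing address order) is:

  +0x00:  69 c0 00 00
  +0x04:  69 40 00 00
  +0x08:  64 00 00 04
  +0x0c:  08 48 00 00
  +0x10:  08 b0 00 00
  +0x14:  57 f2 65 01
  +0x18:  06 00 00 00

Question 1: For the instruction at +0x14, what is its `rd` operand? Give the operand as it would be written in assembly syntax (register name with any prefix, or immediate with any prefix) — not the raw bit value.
@+14  big-endian(57 f2 65 01) = 0x57f26501
  op=0x57f26501>>25=0x2b ⇒ andi (RI)
  rd: (w>>22)&0x7=0x7 → sp
  imm: (w>>0)&0x3fffff=0x326501 → #3302657

sp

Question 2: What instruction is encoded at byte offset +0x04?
off 0x04: read 69 40 00 00 as big → 0x69400000
  top 7b → 0x34 → dec [R]
  rd: (w>>22)&0x7=0x5 → di

dec di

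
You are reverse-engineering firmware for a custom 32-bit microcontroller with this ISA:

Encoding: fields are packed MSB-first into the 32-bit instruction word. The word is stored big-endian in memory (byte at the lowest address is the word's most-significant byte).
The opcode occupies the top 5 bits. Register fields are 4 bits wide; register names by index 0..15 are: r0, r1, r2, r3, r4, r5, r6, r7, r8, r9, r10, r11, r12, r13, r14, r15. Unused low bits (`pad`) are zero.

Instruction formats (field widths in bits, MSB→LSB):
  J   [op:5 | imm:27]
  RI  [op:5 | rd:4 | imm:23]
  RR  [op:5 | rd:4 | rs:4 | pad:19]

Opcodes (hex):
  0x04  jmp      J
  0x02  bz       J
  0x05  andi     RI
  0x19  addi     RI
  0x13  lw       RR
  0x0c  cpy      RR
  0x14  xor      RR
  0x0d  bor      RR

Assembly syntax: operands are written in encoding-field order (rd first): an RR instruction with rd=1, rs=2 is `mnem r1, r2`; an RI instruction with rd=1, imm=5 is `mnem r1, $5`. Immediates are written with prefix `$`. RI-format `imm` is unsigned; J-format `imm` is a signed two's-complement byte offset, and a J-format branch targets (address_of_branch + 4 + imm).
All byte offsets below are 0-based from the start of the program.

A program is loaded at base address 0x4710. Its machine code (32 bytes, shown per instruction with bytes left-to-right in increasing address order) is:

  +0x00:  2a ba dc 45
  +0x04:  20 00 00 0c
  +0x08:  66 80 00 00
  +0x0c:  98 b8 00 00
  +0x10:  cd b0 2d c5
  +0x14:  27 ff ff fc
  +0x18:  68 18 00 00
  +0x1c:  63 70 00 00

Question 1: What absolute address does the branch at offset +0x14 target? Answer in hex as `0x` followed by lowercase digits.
0x4724

off 0x14: read 27 ff ff fc as big → 0x27fffffc
  opcode bits[31:27]=0x4: jmp/J
  [26:0] imm=134217724 (s27→-4) = $-4
  target = base 0x4710 + off 0x14 + 4 + imm -4 = 0x4724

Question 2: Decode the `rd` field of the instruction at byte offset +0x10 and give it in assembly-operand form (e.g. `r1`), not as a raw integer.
+0x10: cd b0 2d c5 ⇒ word 0xcdb02dc5 (big)
  op=0xcdb02dc5>>27=0x19 ⇒ addi (RI)
  rd: (w>>23)&0xf=0xb → r11
  imm: (w>>0)&0x7fffff=0x302dc5 → $3157445

r11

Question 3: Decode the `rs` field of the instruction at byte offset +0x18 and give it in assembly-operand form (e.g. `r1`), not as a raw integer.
[18] 68 18 00 00 → 0x68180000
  opcode bits[31:27]=0xd: bor/RR
  rd: (w>>23)&0xf=0x0 → r0
  rs: (w>>19)&0xf=0x3 → r3

r3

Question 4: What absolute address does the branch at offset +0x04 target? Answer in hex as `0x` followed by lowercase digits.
[04] 20 00 00 0c → 0x2000000c
  op=0x2000000c>>27=0x4 ⇒ jmp (J)
  imm@[26:0]=0xc ⇒ $12
  target = base 0x4710 + off 0x04 + 4 + imm 12 = 0x4724

0x4724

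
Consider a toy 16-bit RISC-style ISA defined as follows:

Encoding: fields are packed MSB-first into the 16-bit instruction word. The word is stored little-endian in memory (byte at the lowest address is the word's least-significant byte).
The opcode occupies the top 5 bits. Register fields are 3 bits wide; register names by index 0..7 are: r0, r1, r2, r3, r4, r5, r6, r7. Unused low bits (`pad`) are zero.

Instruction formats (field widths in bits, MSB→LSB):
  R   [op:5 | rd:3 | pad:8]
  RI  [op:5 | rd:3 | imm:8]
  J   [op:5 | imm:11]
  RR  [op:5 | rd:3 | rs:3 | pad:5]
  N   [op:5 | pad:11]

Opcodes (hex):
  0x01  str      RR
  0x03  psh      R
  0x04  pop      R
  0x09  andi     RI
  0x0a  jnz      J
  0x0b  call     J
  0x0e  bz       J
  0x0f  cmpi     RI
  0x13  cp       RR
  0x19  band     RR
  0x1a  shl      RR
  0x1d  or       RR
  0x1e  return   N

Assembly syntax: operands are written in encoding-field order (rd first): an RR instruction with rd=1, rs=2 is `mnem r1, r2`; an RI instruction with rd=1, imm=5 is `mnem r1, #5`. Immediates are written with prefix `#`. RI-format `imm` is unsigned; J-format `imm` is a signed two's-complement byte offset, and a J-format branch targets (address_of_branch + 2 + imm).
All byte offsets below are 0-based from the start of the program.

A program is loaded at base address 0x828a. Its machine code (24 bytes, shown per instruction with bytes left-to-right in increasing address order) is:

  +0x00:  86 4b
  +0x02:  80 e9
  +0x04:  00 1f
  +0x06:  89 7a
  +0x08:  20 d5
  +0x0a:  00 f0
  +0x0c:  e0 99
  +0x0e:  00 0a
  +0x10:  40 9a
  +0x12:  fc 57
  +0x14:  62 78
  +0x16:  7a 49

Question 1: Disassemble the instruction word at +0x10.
[10] 40 9a → 0x9a40
  top 5b → 0x13 → cp [RR]
  rd: (w>>8)&0x7=0x2 → r2
  rs: (w>>5)&0x7=0x2 → r2

cp r2, r2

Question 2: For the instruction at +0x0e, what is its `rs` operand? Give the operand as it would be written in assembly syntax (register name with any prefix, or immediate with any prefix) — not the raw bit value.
[0e] 00 0a → 0x0a00
  op=0x0a00>>11=0x1 ⇒ str (RR)
  [10:8] rd=2 = r2
  [7:5] rs=0 = r0

r0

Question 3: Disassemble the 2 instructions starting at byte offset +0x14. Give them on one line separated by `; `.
+0x14: 62 78 ⇒ word 0x7862 (little)
  top 5b → 0xf → cmpi [RI]
  [10:8] rd=0 = r0
  [7:0] imm=98 = #98
+0x16: 7a 49 ⇒ word 0x497a (little)
  top 5b → 0x9 → andi [RI]
  [10:8] rd=1 = r1
  [7:0] imm=122 = #122

cmpi r0, #98; andi r1, #122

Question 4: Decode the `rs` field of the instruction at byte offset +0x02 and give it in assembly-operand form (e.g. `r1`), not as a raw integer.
[02] 80 e9 → 0xe980
  op=0xe980>>11=0x1d ⇒ or (RR)
  [10:8] rd=1 = r1
  [7:5] rs=4 = r4

r4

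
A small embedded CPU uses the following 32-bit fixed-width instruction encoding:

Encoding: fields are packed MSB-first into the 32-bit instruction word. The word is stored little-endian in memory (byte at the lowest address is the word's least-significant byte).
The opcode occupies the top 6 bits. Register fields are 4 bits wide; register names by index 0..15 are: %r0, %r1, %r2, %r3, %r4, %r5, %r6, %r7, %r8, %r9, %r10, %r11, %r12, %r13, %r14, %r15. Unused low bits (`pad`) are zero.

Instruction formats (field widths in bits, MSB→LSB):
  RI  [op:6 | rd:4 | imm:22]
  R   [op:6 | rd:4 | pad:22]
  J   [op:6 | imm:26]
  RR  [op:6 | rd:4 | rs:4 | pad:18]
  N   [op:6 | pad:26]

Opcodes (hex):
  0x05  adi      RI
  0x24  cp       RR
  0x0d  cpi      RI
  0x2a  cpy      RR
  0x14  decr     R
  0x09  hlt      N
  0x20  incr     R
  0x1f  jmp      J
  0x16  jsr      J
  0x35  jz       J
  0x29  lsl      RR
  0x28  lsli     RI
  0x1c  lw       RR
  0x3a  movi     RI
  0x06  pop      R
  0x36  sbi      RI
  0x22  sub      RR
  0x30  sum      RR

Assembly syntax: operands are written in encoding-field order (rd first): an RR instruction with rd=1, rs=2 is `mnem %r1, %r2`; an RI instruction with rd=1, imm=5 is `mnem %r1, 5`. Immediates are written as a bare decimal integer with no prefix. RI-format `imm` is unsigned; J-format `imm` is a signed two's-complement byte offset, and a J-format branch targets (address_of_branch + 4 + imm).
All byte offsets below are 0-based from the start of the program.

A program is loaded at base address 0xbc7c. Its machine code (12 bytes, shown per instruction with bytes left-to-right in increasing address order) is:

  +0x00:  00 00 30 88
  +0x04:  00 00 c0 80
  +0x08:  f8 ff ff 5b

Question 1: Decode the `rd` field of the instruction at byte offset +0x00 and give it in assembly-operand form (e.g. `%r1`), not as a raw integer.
+0x00: 00 00 30 88 ⇒ word 0x88300000 (little)
  op=0x88300000>>26=0x22 ⇒ sub (RR)
  [25:22] rd=0 = %r0
  [21:18] rs=12 = %r12

%r0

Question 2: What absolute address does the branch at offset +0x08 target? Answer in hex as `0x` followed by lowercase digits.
0xbc80

+0x08: f8 ff ff 5b ⇒ word 0x5bfffff8 (little)
  op=0x5bfffff8>>26=0x16 ⇒ jsr (J)
  [25:0] imm=67108856 (s26→-8) = -8
  target = base 0xbc7c + off 0x08 + 4 + imm -8 = 0xbc80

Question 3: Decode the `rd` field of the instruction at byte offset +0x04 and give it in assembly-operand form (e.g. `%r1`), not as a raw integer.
%r3

[04] 00 00 c0 80 → 0x80c00000
  op=0x80c00000>>26=0x20 ⇒ incr (R)
  rd: (w>>22)&0xf=0x3 → %r3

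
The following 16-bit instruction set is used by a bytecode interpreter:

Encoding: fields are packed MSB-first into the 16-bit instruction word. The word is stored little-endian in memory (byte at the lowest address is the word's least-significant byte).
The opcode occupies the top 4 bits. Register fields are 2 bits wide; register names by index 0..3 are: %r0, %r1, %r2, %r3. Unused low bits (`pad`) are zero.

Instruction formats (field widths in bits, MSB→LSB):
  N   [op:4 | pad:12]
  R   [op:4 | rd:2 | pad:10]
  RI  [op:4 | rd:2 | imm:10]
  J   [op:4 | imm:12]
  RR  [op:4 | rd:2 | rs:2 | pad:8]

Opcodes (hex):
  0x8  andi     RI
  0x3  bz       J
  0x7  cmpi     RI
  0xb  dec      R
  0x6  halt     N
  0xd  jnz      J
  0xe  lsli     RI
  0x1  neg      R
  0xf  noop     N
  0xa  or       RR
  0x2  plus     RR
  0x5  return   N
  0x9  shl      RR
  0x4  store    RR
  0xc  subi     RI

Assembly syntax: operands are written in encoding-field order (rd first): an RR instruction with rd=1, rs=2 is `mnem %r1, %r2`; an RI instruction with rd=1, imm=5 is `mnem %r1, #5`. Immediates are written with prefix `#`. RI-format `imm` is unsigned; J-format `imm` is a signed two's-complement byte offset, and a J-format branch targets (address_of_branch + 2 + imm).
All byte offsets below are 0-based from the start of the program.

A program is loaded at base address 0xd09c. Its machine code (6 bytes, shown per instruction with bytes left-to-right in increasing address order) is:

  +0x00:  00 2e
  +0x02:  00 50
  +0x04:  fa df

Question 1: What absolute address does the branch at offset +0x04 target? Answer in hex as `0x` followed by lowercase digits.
+0x04: fa df ⇒ word 0xdffa (little)
  top 4b → 0xd → jnz [J]
  [11:0] imm=4090 (s12→-6) = #-6
  target = base 0xd09c + off 0x04 + 2 + imm -6 = 0xd09c

0xd09c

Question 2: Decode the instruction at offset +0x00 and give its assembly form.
[00] 00 2e → 0x2e00
  opcode bits[15:12]=0x2: plus/RR
  rd@[11:10]=0x3 ⇒ %r3
  rs@[9:8]=0x2 ⇒ %r2

plus %r3, %r2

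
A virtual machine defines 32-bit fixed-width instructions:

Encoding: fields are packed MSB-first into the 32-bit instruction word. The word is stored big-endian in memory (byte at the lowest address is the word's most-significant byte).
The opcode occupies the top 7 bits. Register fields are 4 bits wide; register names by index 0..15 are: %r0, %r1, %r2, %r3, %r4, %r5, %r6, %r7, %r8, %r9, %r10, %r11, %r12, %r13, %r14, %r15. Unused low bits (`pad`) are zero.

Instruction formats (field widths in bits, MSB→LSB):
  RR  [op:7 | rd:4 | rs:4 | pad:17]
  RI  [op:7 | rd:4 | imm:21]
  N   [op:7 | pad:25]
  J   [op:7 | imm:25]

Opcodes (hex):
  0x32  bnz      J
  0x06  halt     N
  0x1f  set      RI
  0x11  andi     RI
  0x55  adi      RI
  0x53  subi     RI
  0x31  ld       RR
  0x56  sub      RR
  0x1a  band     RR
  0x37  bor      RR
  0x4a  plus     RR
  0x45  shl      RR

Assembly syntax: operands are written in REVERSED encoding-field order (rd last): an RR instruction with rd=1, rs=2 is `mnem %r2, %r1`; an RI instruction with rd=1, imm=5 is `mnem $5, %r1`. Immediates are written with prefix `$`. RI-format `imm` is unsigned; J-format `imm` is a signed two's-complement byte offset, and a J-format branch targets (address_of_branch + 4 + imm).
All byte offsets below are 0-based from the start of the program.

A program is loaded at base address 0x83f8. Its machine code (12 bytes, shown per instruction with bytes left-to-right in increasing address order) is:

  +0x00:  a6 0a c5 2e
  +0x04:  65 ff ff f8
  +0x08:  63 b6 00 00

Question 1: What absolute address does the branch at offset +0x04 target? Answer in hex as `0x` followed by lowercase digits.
off 0x04: read 65 ff ff f8 as big → 0x65fffff8
  top 7b → 0x32 → bnz [J]
  imm@[24:0]=0x1fffff8 (s25→-8) ⇒ $-8
  target = base 0x83f8 + off 0x04 + 4 + imm -8 = 0x83f8

0x83f8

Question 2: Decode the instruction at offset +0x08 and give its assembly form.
ld %r11, %r13

@+08  big-endian(63 b6 00 00) = 0x63b60000
  op=0x63b60000>>25=0x31 ⇒ ld (RR)
  rd: (w>>21)&0xf=0xd → %r13
  rs: (w>>17)&0xf=0xb → %r11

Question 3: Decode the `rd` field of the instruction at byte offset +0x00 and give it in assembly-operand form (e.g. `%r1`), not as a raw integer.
%r0

off 0x00: read a6 0a c5 2e as big → 0xa60ac52e
  top 7b → 0x53 → subi [RI]
  [24:21] rd=0 = %r0
  [20:0] imm=705838 = $705838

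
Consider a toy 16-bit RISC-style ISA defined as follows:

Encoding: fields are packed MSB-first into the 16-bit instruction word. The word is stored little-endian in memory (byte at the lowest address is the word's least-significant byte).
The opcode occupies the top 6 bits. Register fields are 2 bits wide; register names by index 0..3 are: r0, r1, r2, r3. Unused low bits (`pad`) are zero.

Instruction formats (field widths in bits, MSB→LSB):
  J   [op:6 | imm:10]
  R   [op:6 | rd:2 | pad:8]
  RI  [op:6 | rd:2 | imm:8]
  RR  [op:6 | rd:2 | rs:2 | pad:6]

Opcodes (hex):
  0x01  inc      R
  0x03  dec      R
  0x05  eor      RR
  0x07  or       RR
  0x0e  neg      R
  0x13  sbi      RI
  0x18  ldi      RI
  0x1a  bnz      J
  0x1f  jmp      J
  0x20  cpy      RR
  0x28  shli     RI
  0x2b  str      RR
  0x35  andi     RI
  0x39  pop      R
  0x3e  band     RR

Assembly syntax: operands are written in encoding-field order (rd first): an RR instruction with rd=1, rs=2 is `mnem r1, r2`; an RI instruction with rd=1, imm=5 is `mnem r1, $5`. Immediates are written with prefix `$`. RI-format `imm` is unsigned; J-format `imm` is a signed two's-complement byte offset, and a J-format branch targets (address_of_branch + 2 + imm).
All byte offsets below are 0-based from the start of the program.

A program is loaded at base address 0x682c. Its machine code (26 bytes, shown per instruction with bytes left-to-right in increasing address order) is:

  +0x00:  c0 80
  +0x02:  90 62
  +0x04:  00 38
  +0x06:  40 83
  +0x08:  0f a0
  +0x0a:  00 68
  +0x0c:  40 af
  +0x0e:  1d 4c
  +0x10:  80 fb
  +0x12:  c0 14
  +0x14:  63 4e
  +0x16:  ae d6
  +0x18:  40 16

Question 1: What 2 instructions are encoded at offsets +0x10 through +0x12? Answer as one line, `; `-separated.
band r3, r2; eor r0, r3

off 0x10: read 80 fb as little → 0xfb80
  opcode bits[15:10]=0x3e: band/RR
  rd: (w>>8)&0x3=0x3 → r3
  rs: (w>>6)&0x3=0x2 → r2
off 0x12: read c0 14 as little → 0x14c0
  opcode bits[15:10]=0x5: eor/RR
  rd: (w>>8)&0x3=0x0 → r0
  rs: (w>>6)&0x3=0x3 → r3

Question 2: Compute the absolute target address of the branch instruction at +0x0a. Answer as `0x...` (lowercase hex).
0x6838

off 0x0a: read 00 68 as little → 0x6800
  op=0x6800>>10=0x1a ⇒ bnz (J)
  imm: (w>>0)&0x3ff=0x0 → $0
  target = base 0x682c + off 0x0a + 2 + imm 0 = 0x6838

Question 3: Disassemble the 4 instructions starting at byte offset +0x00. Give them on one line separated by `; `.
cpy r0, r3; ldi r2, $144; neg r0; cpy r3, r1

@+00  little-endian(c0 80) = 0x80c0
  opcode bits[15:10]=0x20: cpy/RR
  rd@[9:8]=0x0 ⇒ r0
  rs@[7:6]=0x3 ⇒ r3
@+02  little-endian(90 62) = 0x6290
  opcode bits[15:10]=0x18: ldi/RI
  rd@[9:8]=0x2 ⇒ r2
  imm@[7:0]=0x90 ⇒ $144
@+04  little-endian(00 38) = 0x3800
  opcode bits[15:10]=0xe: neg/R
  rd@[9:8]=0x0 ⇒ r0
@+06  little-endian(40 83) = 0x8340
  opcode bits[15:10]=0x20: cpy/RR
  rd@[9:8]=0x3 ⇒ r3
  rs@[7:6]=0x1 ⇒ r1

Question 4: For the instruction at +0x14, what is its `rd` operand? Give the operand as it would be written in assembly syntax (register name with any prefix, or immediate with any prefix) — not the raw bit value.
off 0x14: read 63 4e as little → 0x4e63
  top 6b → 0x13 → sbi [RI]
  [9:8] rd=2 = r2
  [7:0] imm=99 = $99

r2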